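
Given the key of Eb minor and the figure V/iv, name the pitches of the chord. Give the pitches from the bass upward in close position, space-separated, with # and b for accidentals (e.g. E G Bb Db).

Eb G Bb

V/iv is a secondary dominant — the dominant triad of iv. iv in Eb minor is Ab, so the applied chord's root is Eb, a perfect fifth above.
Building a major triad on Eb gives Eb-G-Bb.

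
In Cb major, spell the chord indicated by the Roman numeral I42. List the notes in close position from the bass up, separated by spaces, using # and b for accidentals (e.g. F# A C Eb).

Bb Cb Eb Gb

The numeral's case and figure indicate a major seventh chord. In Cb major its root, the first degree, is Cb.
Stacking thirds from Cb gives Cb-Eb-Gb-Bb.
The figured bass 42 indicates third inversion, placing the seventh (Bb) in the bass: Bb-Cb-Eb-Gb.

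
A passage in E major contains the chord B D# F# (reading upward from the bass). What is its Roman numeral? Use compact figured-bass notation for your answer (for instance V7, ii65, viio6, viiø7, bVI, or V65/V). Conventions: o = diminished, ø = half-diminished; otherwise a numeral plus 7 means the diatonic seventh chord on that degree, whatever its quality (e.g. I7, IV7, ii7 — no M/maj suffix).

The pitches B-D#-F# form a major triad rooted on B.
B is scale degree 5 in E major, and a major triad on that degree is written V.

V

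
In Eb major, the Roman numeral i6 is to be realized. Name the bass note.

i in Eb major has root Eb; the chord is Eb-Gb-Bb.
The figure 6 means first inversion — the third is in the bass.

Gb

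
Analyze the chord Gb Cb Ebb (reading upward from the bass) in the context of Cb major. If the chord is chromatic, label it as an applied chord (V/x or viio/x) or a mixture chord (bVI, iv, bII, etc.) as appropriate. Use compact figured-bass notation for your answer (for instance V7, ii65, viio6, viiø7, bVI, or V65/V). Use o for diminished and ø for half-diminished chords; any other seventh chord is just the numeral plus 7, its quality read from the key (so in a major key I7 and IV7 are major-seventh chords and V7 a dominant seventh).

The pitches Cb-Ebb-Gb form a minor triad rooted on Cb.
Cb is the first degree of Cb major. This is the minor tonic, borrowed from the parallel minor.
With Gb in the bass the chord is in second inversion, so the figured bass is 64.

i64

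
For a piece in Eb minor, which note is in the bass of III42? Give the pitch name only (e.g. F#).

III in Eb minor has root Gb; the chord is Gb-Bb-Db-F.
The figure 42 means third inversion — the seventh is in the bass.

F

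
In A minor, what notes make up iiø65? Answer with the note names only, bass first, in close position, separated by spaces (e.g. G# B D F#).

D F A B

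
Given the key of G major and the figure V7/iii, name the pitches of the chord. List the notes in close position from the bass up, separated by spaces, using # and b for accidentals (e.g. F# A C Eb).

V7/iii is a secondary dominant — the dominant seventh of iii. iii in G major is B, so the applied chord's root is F#, a perfect fifth above.
Building a dominant seventh chord on F# gives F#-A#-C#-E.

F# A# C# E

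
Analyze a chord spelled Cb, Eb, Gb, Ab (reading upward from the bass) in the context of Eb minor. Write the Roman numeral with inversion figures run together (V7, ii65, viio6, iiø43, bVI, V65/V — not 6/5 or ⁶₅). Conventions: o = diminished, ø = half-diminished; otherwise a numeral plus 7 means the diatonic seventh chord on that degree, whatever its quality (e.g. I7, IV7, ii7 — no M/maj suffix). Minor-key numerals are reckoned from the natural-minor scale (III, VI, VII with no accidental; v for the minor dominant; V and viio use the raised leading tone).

iv65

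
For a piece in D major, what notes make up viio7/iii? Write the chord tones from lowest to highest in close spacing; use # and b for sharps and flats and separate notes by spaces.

E# G# B D

The slash marks an applied leading-tone chord: viio of iii. In D major, iii is F#, so the leading tone to it is E#, a half step below.
Building a fully diminished seventh chord on E# gives E#-G#-B-D.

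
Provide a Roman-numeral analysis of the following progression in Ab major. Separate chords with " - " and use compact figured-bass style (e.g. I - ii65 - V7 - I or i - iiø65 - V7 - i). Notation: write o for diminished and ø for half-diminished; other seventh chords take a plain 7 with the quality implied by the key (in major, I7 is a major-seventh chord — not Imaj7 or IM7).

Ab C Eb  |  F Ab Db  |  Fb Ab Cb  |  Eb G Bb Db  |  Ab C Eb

I - IV6 - bVI - V7 - I

Ab-C-Eb has root Ab, degree 1 in Ab major, so I.
F-Ab-Db: root Db is the subdominant; major triad there is IV6.
Fb-Ab-Cb is non-diatonic — bVI, a mixture chord from Ab minor.
Eb-G-Bb-Db: dominant seventh chord on Eb = scale degree 5 → V7.
Ab-C-Eb has root Ab, degree 1 in Ab major, so I.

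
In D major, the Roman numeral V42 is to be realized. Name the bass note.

V in D major has root A; the chord is A-C#-E-G.
The figure 42 means third inversion — the seventh is in the bass.

G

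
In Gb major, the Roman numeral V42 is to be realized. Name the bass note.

V in Gb major has root Db; the chord is Db-F-Ab-Cb.
The figure 42 means third inversion — the seventh is in the bass.

Cb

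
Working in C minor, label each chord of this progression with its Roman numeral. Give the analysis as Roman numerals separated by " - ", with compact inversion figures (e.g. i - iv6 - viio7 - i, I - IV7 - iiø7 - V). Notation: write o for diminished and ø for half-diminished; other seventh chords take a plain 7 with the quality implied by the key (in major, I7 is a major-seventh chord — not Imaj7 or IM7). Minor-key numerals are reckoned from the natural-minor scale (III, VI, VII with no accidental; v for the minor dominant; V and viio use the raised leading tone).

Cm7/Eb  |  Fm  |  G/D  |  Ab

Cm7/Eb has root C, degree 1 in C minor, so i65.
Fm has root F, degree 4 in C minor, so iv.
G/D: root G is the dominant; major triad there is V64.
Ab has root Ab, degree 6 in C minor, so VI.

i65 - iv - V64 - VI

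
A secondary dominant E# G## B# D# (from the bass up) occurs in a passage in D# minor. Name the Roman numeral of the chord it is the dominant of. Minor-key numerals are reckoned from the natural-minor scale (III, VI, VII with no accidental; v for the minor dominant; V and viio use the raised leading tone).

V

The chord is a dominant seventh chord on E#.
A dominant resolves down a perfect fifth: E# → A#. In D# minor, A# is scale degree 5, i.e. V.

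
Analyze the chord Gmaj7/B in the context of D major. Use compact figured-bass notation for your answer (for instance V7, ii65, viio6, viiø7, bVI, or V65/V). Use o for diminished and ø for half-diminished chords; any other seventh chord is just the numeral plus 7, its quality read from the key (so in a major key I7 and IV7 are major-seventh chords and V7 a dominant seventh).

Stacked in thirds the chord is G-B-D-F#: a major seventh chord on G.
G is scale degree 4 in D major, and a major seventh chord on that degree is written IV7.
With B in the bass the chord is in first inversion, so the figured bass is 65.

IV65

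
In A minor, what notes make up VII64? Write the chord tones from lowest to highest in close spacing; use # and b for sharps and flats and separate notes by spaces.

D G B

In A minor, the subtonic is G, and the diatonic chord built there is a major triad.
Stacking thirds from G gives G-B-D.
The figured bass 64 indicates second inversion, placing the fifth (D) in the bass: D-G-B.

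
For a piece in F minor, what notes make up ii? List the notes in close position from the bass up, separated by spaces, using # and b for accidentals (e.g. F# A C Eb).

Scale degree 2 in F minor is G; here the chord built on it is altered to a minor triad. ii is the minor supertonic, borrowed from the parallel major (the Dorian ii).
So the chord is G-Bb-D.

G Bb D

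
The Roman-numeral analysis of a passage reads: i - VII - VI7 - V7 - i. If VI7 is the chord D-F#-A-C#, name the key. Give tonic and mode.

F# minor

VI7 is given as D-F#-A-C# — a major seventh chord with root D.
Counting down 5 scale steps from D places the tonic on F#; a major seventh chord on degree 6 is diatonic only in minor.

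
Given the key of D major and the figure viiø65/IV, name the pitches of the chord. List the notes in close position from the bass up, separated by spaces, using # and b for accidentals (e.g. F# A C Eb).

A C E F#

viiø65/IV is a secondary leading-tone chord. The target IV is G in D major; the applied chord is rooted a semitone below, on F#.
Building a half-diminished seventh chord on F# gives F#-A-C-E.
The figured bass 65 indicates first inversion, placing the third (A) in the bass: A-C-E-F#.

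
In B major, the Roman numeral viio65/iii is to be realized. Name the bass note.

E#

The applied chord viio65/iii is rooted on C##: C##-E#-G#-B.
The figure 65 means first inversion — the third is in the bass.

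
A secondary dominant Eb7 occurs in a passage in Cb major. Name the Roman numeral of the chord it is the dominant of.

The chord is a dominant seventh chord on Eb.
A dominant resolves down a perfect fifth: Eb → Ab. In Cb major, Ab is scale degree 6, i.e. vi.

vi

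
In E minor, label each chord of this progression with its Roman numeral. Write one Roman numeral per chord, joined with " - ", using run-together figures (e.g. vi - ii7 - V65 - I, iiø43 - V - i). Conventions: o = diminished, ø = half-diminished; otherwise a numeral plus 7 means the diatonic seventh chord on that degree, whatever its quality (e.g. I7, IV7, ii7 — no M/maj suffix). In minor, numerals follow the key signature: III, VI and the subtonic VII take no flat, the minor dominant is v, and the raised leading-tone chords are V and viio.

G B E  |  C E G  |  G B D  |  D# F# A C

G-B-E: minor triad on E = scale degree 1 → i6.
C-E-G: root C is the submediant; major triad there is VI.
G-B-D: root G is the mediant; major triad there is III.
D#-F#-A-C: root D# is the leading tone; fully diminished seventh chord there is viio7.

i6 - VI - III - viio7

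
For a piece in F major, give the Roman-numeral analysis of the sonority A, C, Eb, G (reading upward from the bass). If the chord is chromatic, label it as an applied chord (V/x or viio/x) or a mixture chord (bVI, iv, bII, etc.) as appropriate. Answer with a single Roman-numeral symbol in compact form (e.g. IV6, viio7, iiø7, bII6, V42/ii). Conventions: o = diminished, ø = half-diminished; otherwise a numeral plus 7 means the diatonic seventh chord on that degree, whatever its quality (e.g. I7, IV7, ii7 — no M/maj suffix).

Stacked in thirds the chord is A-C-Eb-G: a half-diminished seventh chord on A.
A sits a half step below Bb (IV in F major); a diminished chord there is the applied leading-tone chord of IV.

viiø7/IV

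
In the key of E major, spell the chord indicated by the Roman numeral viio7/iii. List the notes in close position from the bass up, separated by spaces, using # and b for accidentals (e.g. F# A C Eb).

viio7/iii is a secondary leading-tone chord. The target iii is G# in E major; the applied chord is rooted a semitone below, on F##.
Building a fully diminished seventh chord on F## gives F##-A#-C#-E.

F## A# C# E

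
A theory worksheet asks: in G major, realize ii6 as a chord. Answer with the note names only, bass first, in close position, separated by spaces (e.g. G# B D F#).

In G major, the second degree is A, and the diatonic chord built there is a minor triad.
That chord is spelled A-C-E.
With the 6 figure the chord is in first inversion; from the bass C upward in close position it reads C-E-A.

C E A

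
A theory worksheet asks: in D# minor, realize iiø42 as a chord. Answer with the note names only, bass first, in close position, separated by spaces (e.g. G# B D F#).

The numeral's case and figure indicate a half-diminished seventh chord. In D# minor its root, scale degree 2, is E#.
That chord is spelled E#-G#-B-D#.
With the 42 figure the chord is in third inversion; from the bass D# upward in close position it reads D#-E#-G#-B.

D# E# G# B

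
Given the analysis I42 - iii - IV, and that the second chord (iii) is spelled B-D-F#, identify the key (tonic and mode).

The chord Bm is a minor triad rooted on B; its label is iii.
Counting down 2 scale steps from B places the tonic on G; a minor triad on degree 3 is diatonic only in major.

G major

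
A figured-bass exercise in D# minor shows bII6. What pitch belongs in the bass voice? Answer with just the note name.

bII in D# minor has root E; the chord is E-G#-B.
The figure 6 means first inversion — the third is in the bass.

G#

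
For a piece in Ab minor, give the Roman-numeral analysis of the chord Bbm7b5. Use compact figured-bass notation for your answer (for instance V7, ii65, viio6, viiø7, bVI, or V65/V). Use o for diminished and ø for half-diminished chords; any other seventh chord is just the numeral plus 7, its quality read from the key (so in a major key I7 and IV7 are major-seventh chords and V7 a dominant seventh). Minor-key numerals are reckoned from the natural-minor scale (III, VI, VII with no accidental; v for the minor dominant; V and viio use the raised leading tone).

iiø7

The pitches Bb-Db-Fb-Ab form a half-diminished seventh chord rooted on Bb.
Bb is scale degree 2 in Ab minor, and a half-diminished seventh chord on that degree is written iiø7.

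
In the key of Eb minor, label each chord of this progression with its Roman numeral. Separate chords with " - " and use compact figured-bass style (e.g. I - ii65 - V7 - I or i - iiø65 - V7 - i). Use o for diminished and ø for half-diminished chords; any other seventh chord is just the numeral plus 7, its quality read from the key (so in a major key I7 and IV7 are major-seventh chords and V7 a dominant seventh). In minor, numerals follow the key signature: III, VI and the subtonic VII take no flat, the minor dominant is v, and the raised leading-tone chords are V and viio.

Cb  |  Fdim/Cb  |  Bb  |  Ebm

Cb: root Cb is the submediant; major triad there is VI.
Fdim/Cb: root F is the supertonic; diminished triad there is iio64.
Bb: major triad on Bb = scale degree 5 → V.
Ebm: minor triad on Eb = scale degree 1 → i.

VI - iio64 - V - i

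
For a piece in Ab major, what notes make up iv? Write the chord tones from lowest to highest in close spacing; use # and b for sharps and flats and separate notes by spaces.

Db Fb Ab

Scale degree 4 in Ab major is Db; here the chord built on it is altered to a minor triad. iv is the minor subdominant, borrowed from the parallel minor.
So the chord is Db-Fb-Ab.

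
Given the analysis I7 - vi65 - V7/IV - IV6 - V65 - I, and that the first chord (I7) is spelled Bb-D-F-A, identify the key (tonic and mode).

Bb major

The chord Bbmaj7 is a major seventh chord rooted on Bb; its label is I7.
If Bb is scale degree 1 and the mode makes that degree carry a major seventh chord, the tonic is Bb and the mode is major.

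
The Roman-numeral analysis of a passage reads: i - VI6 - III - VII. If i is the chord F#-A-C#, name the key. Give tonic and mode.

i is given as F#-A-C# — a minor triad with root F#.
If F# is scale degree 1 and the mode makes that degree carry a minor triad, the tonic is F# and the mode is minor.

F# minor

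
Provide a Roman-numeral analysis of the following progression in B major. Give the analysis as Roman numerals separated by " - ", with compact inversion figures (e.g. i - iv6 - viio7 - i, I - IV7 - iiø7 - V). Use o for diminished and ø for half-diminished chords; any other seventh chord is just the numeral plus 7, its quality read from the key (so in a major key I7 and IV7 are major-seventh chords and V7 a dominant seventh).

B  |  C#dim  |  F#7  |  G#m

I - iio - V7 - vi

B: major triad on B = scale degree 1 → I.
C#dim: diminished triad on C# — chromatic; iio (borrowed from the parallel minor).
F#7 has root F#, degree 5 in B major, so V7.
G#m has root G#, degree 6 in B major, so vi.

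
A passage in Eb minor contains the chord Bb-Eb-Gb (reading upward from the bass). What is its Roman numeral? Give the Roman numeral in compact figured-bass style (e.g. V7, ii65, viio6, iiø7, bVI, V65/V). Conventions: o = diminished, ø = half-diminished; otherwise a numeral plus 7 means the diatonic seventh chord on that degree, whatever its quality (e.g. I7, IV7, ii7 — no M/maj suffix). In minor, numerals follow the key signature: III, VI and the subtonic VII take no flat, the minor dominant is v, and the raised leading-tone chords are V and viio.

i64

Stacked in thirds the chord is Eb-Gb-Bb: a minor triad on Eb.
In Eb minor, Eb is the tonic; the diatonic minor triad there is i.
With Bb in the bass the chord is in second inversion, so the figured bass is 64.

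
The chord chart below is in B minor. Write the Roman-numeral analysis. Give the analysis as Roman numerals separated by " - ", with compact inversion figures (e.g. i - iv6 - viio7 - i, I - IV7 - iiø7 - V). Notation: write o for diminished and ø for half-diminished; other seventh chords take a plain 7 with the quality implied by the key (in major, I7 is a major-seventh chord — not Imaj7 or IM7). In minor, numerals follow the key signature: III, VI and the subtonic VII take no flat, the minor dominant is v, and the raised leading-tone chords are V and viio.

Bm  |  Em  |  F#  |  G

Bm has root B, degree 1 in B minor, so i.
Em has root E, degree 4 in B minor, so iv.
F#: root F# is the dominant; major triad there is V.
G: major triad on G = scale degree 6 → VI.

i - iv - V - VI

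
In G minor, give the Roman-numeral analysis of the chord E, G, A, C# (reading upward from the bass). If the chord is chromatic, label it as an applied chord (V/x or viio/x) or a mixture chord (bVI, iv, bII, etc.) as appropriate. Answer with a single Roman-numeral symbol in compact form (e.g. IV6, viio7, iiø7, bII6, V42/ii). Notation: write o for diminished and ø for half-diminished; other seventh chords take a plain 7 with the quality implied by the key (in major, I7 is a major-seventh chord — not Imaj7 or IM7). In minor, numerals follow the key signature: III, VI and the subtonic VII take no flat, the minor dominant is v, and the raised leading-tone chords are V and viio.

V43/V

The pitches A-C#-E-G form a dominant seventh chord rooted on A.
A is not a diatonic chord root with this quality in G minor, but it lies a perfect fifth above D (V), so the chord functions as an applied dominant of V.
With E in the bass the chord is in second inversion, so the figured bass is 43.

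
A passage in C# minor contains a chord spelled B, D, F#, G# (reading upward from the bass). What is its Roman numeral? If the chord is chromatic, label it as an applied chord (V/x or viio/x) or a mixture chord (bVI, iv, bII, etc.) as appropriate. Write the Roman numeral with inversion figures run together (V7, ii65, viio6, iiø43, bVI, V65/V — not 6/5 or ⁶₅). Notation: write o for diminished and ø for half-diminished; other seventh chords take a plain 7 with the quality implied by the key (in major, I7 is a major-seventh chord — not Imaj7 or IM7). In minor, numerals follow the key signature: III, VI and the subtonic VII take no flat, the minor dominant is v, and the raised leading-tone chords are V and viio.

The pitches G#-B-D-F# form a half-diminished seventh chord rooted on G#.
G# sits a half step below A (VI in C# minor); a diminished chord there is the applied leading-tone chord of VI.
With B in the bass the chord is in first inversion, so the figured bass is 65.

viiø65/VI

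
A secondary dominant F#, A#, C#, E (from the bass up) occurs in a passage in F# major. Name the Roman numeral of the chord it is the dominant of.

The chord is a dominant seventh chord on F#.
A dominant resolves down a perfect fifth: F# → B. In F# major, B is scale degree 4, i.e. IV.

IV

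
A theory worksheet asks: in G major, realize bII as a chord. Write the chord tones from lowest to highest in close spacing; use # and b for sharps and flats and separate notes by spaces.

Ab C Eb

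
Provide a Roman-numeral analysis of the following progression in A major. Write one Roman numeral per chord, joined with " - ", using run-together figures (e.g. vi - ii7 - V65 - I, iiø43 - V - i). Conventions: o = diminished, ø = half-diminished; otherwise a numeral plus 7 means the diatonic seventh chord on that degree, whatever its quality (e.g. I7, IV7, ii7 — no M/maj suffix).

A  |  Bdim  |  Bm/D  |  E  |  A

I - iio - ii6 - V - I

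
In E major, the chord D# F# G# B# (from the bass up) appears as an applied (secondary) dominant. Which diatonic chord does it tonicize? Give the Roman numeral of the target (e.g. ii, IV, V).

vi

The chord is a dominant seventh chord on G#.
A dominant resolves down a perfect fifth: G# → C#. In E major, C# is scale degree 6, i.e. vi.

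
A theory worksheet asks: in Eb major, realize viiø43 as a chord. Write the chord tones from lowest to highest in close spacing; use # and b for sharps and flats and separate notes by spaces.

Ab C D F

The numeral's case and figure indicate a half-diminished seventh chord. In Eb major its root, the leading tone, is D.
Stacking thirds from D gives D-F-Ab-C.
The figured bass 43 indicates second inversion, placing the fifth (Ab) in the bass: Ab-C-D-F.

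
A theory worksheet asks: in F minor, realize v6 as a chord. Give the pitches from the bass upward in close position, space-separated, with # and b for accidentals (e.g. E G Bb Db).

In F minor, the dominant is C, and the diatonic chord built there is a minor triad.
That chord is spelled C-Eb-G.
The figured bass 6 indicates first inversion, placing the third (Eb) in the bass: Eb-G-C.

Eb G C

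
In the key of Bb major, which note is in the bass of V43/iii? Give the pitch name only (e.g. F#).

E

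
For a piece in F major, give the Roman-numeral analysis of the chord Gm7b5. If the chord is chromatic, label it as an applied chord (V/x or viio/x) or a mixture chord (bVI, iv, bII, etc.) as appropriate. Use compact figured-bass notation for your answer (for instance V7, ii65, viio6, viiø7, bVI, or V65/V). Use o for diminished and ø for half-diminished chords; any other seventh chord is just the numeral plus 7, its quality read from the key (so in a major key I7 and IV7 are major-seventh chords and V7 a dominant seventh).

Stacked in thirds the chord is G-Bb-Db-F: a half-diminished seventh chord on G.
G is the second degree of F major. This is the half-diminished supertonic seventh, borrowed from the parallel minor.

iiø7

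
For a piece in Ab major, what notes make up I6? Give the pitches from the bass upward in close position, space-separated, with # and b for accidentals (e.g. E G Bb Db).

C Eb Ab

In Ab major, scale degree 1 is Ab, and the diatonic chord built there is a major triad.
Stacking thirds from Ab gives Ab-C-Eb.
The figured bass 6 indicates first inversion, placing the third (C) in the bass: C-Eb-Ab.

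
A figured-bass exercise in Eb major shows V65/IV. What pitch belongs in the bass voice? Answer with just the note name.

G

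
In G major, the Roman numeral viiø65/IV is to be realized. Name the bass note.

D

The applied chord viiø65/IV is rooted on B: B-D-F-A.
The figure 65 means first inversion — the third is in the bass.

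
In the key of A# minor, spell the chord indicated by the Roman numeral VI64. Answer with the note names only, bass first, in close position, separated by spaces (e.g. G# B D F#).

C# F# A#

In A# minor, the submediant is F#, and the diatonic chord built there is a major triad.
That chord is spelled F#-A#-C#.
The figured bass 64 indicates second inversion, placing the fifth (C#) in the bass: C#-F#-A#.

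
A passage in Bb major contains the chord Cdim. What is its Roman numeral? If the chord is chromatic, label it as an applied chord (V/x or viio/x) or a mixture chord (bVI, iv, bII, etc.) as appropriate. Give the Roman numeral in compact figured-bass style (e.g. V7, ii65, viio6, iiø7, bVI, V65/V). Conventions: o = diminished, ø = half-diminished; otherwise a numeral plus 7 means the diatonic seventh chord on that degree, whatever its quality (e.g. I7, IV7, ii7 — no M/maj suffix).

iio

The pitches C-Eb-Gb form a diminished triad rooted on C.
C is the second degree of Bb major. This is the diminished supertonic triad, borrowed from the parallel minor.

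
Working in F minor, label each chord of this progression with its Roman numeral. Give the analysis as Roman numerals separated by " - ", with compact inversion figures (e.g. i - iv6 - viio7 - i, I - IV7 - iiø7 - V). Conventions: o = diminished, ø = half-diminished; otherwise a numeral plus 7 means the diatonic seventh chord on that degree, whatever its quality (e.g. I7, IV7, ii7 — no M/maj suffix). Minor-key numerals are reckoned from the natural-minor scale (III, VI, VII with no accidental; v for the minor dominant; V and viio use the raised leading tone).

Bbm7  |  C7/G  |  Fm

iv7 - V43 - i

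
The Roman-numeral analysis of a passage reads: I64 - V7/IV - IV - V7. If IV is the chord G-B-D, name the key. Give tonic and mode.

D major

IV is given as G-B-D — a major triad with root G.
If G is scale degree 4 and the mode makes that degree carry a major triad, the tonic is D and the mode is major.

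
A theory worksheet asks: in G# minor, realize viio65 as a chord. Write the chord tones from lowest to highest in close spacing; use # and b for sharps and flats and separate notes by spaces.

In G# minor, the leading-tone chord is built on the raised seventh degree, F##.
That chord is spelled F##-A#-C#-E.
With the 65 figure the chord is in first inversion; from the bass A# upward in close position it reads A#-C#-E-F##.

A# C# E F##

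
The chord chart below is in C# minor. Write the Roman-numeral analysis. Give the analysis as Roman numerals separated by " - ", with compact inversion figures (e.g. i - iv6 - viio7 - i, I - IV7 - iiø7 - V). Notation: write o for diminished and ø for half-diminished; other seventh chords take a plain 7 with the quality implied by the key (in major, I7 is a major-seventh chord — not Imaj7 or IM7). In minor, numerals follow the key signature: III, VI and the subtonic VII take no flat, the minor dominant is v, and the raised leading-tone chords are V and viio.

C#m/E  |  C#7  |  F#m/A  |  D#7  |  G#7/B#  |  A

C#m/E: root C# is the tonic; minor triad there is i6.
C#7: a dominant seventh chord on C#, the applied dominant of iv → V7/iv.
F#m/A has root F#, degree 4 in C# minor, so iv6.
D#7: a dominant seventh chord on D#, the applied dominant of V → V7/V.
G#7/B#: root G# is the dominant; dominant seventh chord there is V65.
A has root A, degree 6 in C# minor, so VI.

i6 - V7/iv - iv6 - V7/V - V65 - VI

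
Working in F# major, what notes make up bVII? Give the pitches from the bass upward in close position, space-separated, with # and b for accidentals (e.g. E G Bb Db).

E G# B

Scale degree 7 in F# major is E#; lowering it a half step gives E. bVII is a major triad on the lowered seventh degree (the subtonic), borrowed from the parallel minor.
So the chord is E-G#-B.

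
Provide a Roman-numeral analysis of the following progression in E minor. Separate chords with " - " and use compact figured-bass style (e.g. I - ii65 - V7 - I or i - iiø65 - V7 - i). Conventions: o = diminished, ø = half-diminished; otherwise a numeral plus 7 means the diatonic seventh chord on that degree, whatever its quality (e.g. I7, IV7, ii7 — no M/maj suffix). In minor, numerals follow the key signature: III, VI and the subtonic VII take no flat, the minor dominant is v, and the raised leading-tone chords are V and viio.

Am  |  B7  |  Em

iv - V7 - i

Am: minor triad on A = scale degree 4 → iv.
B7: dominant seventh chord on B = scale degree 5 → V7.
Em has root E, degree 1 in E minor, so i.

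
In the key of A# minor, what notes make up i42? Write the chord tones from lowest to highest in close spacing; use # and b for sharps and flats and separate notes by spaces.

In A# minor, the first degree is A#, and the diatonic chord built there is a minor seventh chord.
That chord is spelled A#-C#-E#-G#.
The figured bass 42 indicates third inversion, placing the seventh (G#) in the bass: G#-A#-C#-E#.

G# A# C# E#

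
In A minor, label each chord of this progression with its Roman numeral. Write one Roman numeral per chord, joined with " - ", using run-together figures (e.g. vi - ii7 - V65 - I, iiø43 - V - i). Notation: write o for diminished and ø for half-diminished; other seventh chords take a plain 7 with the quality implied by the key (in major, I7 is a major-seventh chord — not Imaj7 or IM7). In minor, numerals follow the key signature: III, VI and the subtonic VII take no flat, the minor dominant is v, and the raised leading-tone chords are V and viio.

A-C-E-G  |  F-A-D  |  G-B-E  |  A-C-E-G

i7 - iv6 - v6 - i7

A-C-E-G: minor seventh chord on A = scale degree 1 → i7.
F-A-D: root D is the subdominant; minor triad there is iv6.
G-B-E: minor triad on E = scale degree 5 → v6.
A-C-E-G: root A is the tonic; minor seventh chord there is i7.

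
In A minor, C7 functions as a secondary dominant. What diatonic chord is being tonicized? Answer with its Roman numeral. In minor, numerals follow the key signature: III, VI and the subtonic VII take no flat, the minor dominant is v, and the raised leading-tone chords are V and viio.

VI

The chord is a dominant seventh chord on C.
A dominant resolves down a perfect fifth: C → F. In A minor, F is scale degree 6, i.e. VI.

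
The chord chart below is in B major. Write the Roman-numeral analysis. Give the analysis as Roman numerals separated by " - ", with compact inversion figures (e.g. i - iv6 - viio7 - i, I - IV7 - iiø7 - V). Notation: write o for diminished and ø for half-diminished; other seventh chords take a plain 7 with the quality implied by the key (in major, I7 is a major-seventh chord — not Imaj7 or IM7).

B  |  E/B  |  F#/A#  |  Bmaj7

B has root B, degree 1 in B major, so I.
E/B: major triad on E = scale degree 4 → IV64.
F#/A#: root F# is the dominant; major triad there is V6.
Bmaj7: root B is the tonic; major seventh chord there is I7.

I - IV64 - V6 - I7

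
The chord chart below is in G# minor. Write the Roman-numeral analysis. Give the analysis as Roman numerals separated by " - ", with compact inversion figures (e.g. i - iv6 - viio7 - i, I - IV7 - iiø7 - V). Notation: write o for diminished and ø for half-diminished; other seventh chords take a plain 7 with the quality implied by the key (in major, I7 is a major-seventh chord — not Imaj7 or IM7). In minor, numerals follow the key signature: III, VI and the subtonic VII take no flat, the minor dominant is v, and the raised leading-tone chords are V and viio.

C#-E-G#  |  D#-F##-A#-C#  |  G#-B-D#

iv - V7 - i

C#-E-G# has root C#, degree 4 in G# minor, so iv.
D#-F##-A#-C#: dominant seventh chord on D# = scale degree 5 → V7.
G#-B-D# has root G#, degree 1 in G# minor, so i.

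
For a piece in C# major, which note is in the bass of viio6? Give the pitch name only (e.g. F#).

D#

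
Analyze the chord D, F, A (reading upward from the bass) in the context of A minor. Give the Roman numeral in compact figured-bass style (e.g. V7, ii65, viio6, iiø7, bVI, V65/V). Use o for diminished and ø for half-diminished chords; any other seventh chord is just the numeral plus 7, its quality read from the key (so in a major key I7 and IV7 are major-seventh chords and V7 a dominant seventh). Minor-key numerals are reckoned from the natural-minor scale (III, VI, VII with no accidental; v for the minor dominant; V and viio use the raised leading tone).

iv

The pitches D-F-A form a minor triad rooted on D.
In A minor, D is the subdominant; the diatonic minor triad there is iv.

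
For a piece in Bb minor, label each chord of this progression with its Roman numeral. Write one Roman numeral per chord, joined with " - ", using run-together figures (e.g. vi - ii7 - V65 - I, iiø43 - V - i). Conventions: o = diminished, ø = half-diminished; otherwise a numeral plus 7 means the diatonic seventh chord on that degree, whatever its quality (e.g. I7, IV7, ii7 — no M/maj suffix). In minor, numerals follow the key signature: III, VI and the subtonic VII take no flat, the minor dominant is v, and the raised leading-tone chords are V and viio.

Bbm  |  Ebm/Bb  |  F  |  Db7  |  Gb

i - iv64 - V - V7/VI - VI

Bbm: minor triad on Bb = scale degree 1 → i.
Ebm/Bb: minor triad on Eb = scale degree 4 → iv64.
F: major triad on F = scale degree 5 → V.
Db7: a dominant seventh chord on Db, the applied dominant of VI → V7/VI.
Gb has root Gb, degree 6 in Bb minor, so VI.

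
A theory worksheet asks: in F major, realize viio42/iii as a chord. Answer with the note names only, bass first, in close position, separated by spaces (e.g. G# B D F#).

F G# B D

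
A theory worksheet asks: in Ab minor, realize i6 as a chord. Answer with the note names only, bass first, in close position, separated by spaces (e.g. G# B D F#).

In Ab minor, the tonic is Ab, and the diatonic chord built there is a minor triad.
That chord is spelled Ab-Cb-Eb.
With the 6 figure the chord is in first inversion; from the bass Cb upward in close position it reads Cb-Eb-Ab.

Cb Eb Ab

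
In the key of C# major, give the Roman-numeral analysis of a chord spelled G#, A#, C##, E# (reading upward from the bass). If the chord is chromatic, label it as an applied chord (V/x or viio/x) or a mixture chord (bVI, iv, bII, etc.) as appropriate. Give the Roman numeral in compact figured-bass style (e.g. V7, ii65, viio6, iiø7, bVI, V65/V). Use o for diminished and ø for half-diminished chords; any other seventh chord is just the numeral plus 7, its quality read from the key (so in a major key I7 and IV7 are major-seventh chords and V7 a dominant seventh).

V42/ii

Stacked in thirds the chord is A#-C##-E#-G#: a dominant seventh chord on A#.
A# is not a diatonic chord root with this quality in C# major, but it lies a perfect fifth above D# (ii), so the chord functions as an applied dominant of ii.
With G# in the bass the chord is in third inversion, so the figured bass is 42.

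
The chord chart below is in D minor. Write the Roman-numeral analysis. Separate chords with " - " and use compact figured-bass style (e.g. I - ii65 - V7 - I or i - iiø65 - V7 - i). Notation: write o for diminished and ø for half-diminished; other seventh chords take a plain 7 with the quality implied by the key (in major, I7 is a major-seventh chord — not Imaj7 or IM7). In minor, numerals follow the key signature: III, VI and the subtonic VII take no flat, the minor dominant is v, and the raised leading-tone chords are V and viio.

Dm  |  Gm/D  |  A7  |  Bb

i - iv64 - V7 - VI

Dm: minor triad on D = scale degree 1 → i.
Gm/D: root G is the subdominant; minor triad there is iv64.
A7: dominant seventh chord on A = scale degree 5 → V7.
Bb: root Bb is the submediant; major triad there is VI.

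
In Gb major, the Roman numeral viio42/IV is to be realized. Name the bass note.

The applied chord viio42/IV is rooted on Bb: Bb-Db-Fb-Abb.
The figure 42 means third inversion — the seventh is in the bass.

Abb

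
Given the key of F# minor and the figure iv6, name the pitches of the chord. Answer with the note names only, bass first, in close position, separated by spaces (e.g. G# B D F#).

D F# B

The numeral's case and figure indicate a minor triad. In F# minor its root, the fourth degree, is B.
Stacking thirds from B gives B-D-F#.
The figured bass 6 indicates first inversion, placing the third (D) in the bass: D-F#-B.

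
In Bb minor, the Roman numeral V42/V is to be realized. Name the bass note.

The applied chord V42/V is rooted on C: C-E-G-Bb.
The figure 42 means third inversion — the seventh is in the bass.

Bb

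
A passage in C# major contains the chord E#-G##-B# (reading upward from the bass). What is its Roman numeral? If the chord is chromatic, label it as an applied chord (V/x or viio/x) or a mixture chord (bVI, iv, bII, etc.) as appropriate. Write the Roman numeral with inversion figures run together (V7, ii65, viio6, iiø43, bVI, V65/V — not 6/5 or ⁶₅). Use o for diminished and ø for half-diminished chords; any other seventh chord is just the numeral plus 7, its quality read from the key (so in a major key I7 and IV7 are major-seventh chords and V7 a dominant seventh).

V/vi

The pitches E#-G##-B# form a major triad rooted on E#.
E# is not a diatonic chord root with this quality in C# major, but it lies a perfect fifth above A# (vi), so the chord functions as an applied dominant of vi.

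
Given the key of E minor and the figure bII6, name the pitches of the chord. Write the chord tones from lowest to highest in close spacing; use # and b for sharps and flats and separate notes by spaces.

bII6 is the Neapolitan sixth — a major triad on the lowered second degree, here in its customary first inversion. In E minor that root is F.
So the chord is F-A-C, a major triad.
With the 6 figure the chord is in first inversion; from the bass A upward in close position it reads A-C-F.

A C F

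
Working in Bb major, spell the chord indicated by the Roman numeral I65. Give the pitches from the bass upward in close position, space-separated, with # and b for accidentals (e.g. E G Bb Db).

D F A Bb

In Bb major, the first degree is Bb, and the diatonic chord built there is a major seventh chord.
That chord is spelled Bb-D-F-A.
With the 65 figure the chord is in first inversion; from the bass D upward in close position it reads D-F-A-Bb.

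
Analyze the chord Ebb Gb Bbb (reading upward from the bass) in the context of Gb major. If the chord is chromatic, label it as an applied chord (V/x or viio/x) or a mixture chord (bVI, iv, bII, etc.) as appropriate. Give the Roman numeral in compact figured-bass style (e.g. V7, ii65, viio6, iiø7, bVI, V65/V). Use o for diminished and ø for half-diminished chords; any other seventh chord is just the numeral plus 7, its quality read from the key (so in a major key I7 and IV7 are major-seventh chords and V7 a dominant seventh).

The pitches Ebb-Gb-Bbb form a major triad rooted on Ebb.
Ebb is the lowered sixth degree of Gb major (diatonic 6 would be Eb). This is a major triad on the lowered sixth degree, borrowed from the parallel minor.

bVI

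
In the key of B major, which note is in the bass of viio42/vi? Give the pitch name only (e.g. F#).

The applied chord viio42/vi is rooted on F##: F##-A#-C#-E.
The figure 42 means third inversion — the seventh is in the bass.

E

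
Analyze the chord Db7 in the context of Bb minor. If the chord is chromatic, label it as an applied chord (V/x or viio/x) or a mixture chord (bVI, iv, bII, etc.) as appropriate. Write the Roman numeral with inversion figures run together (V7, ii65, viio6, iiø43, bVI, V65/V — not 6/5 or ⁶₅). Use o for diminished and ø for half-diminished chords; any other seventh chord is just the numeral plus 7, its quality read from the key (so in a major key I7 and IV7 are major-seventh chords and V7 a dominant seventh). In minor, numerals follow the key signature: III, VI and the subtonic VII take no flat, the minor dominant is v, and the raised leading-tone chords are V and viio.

The pitches Db-F-Ab-Cb form a dominant seventh chord rooted on Db.
Db is not a diatonic chord root with this quality in Bb minor, but it lies a perfect fifth above Gb (VI), so the chord functions as an applied dominant of VI.

V7/VI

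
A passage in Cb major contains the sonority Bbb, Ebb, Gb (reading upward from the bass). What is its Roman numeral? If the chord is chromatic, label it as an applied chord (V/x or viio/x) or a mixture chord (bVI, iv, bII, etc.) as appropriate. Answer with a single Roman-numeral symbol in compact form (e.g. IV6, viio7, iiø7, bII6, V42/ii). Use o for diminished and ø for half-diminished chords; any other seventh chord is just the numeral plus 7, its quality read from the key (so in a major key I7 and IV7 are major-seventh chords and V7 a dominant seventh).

The pitches Ebb-Gb-Bbb form a major triad rooted on Ebb.
Ebb is the lowered third degree of Cb major (diatonic 3 would be Eb). This is a major triad on the lowered third degree, borrowed from the parallel minor.
With Bbb in the bass the chord is in second inversion, so the figured bass is 64.

bIII64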